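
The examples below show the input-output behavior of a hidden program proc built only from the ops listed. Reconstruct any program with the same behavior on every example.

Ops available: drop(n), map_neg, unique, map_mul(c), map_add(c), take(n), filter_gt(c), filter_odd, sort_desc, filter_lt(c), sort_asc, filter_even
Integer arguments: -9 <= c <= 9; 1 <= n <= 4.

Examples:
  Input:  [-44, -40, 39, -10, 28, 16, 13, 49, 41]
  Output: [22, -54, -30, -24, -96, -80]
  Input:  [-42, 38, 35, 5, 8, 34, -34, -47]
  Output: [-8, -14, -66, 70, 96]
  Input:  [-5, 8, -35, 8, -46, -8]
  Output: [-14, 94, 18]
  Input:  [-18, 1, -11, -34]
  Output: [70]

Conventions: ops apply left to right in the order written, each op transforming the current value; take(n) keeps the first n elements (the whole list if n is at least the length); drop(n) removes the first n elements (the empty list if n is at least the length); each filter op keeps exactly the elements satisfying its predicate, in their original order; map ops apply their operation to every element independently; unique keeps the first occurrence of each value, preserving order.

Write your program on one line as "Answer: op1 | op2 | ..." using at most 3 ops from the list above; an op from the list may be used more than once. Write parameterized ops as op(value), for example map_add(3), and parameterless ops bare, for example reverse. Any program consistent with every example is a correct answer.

map_add(-1) | map_mul(-2) | drop(3)

Check, running the answer program on each example:
  [-44, -40, 39, -10, 28, 16, 13, 49, 41] -> [-45, -41, 38, -11, 27, 15, 12, 48, 40] -> [90, 82, -76, 22, -54, -30, -24, -96, -80] -> [22, -54, -30, -24, -96, -80]
  [-42, 38, 35, 5, 8, 34, -34, -47] -> [-43, 37, 34, 4, 7, 33, -35, -48] -> [86, -74, -68, -8, -14, -66, 70, 96] -> [-8, -14, -66, 70, 96]
  [-5, 8, -35, 8, -46, -8] -> [-6, 7, -36, 7, -47, -9] -> [12, -14, 72, -14, 94, 18] -> [-14, 94, 18]
  [-18, 1, -11, -34] -> [-19, 0, -12, -35] -> [38, 0, 24, 70] -> [70]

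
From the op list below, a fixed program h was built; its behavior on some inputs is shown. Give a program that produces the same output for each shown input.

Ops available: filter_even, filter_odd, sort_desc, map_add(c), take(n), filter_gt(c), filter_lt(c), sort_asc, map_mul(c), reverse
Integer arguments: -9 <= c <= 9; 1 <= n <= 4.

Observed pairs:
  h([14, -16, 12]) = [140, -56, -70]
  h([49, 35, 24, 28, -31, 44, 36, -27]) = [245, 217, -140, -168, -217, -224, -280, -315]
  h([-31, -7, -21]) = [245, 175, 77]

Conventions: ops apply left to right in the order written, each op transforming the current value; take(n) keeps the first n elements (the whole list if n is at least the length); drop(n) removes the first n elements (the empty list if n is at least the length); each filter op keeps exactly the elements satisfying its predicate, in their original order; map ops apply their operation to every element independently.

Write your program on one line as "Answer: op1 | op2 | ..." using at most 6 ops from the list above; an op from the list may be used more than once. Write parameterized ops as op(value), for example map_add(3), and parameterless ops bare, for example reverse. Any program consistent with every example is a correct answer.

map_add(3) | map_add(-7) | reverse | map_mul(-7) | sort_desc

Check, running the answer program on each example:
  [14, -16, 12] -> [17, -13, 15] -> [10, -20, 8] -> [8, -20, 10] -> [-56, 140, -70] -> [140, -56, -70]
  [49, 35, 24, 28, -31, 44, 36, -27] -> [52, 38, 27, 31, -28, 47, 39, -24] -> [45, 31, 20, 24, -35, 40, 32, -31] -> [-31, 32, 40, -35, 24, 20, 31, 45] -> [217, -224, -280, 245, -168, -140, -217, -315] -> [245, 217, -140, -168, -217, -224, -280, -315]
  [-31, -7, -21] -> [-28, -4, -18] -> [-35, -11, -25] -> [-25, -11, -35] -> [175, 77, 245] -> [245, 175, 77]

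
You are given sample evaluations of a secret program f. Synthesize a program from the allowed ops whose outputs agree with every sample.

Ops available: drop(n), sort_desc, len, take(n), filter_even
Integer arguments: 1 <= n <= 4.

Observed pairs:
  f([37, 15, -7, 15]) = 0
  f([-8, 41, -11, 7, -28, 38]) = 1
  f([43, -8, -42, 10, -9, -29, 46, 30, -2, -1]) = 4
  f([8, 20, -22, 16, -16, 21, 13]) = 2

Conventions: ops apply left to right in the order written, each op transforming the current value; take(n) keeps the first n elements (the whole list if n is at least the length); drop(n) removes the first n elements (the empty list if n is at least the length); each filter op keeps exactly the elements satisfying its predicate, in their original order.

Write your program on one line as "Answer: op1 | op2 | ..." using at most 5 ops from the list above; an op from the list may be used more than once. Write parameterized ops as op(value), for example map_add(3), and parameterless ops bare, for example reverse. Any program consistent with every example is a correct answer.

drop(4) | drop(1) | take(4) | len

Check, running the answer program on each example:
  [37, 15, -7, 15] -> [] -> [] -> [] -> 0
  [-8, 41, -11, 7, -28, 38] -> [-28, 38] -> [38] -> [38] -> 1
  [43, -8, -42, 10, -9, -29, 46, 30, -2, -1] -> [-9, -29, 46, 30, -2, -1] -> [-29, 46, 30, -2, -1] -> [-29, 46, 30, -2] -> 4
  [8, 20, -22, 16, -16, 21, 13] -> [-16, 21, 13] -> [21, 13] -> [21, 13] -> 2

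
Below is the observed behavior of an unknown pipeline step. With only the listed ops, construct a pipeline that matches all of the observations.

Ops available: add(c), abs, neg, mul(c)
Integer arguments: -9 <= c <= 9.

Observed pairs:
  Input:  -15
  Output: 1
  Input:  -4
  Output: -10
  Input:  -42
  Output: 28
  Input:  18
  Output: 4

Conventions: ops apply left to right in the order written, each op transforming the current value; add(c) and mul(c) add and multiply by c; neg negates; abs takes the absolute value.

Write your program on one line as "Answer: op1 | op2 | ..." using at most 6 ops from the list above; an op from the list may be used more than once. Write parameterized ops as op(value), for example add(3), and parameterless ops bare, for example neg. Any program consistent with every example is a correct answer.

abs | add(4) | add(-5) | add(-8) | add(-5)

Check, running the answer program on each example:
  -15 -> 15 -> 19 -> 14 -> 6 -> 1
  -4 -> 4 -> 8 -> 3 -> -5 -> -10
  -42 -> 42 -> 46 -> 41 -> 33 -> 28
  18 -> 18 -> 22 -> 17 -> 9 -> 4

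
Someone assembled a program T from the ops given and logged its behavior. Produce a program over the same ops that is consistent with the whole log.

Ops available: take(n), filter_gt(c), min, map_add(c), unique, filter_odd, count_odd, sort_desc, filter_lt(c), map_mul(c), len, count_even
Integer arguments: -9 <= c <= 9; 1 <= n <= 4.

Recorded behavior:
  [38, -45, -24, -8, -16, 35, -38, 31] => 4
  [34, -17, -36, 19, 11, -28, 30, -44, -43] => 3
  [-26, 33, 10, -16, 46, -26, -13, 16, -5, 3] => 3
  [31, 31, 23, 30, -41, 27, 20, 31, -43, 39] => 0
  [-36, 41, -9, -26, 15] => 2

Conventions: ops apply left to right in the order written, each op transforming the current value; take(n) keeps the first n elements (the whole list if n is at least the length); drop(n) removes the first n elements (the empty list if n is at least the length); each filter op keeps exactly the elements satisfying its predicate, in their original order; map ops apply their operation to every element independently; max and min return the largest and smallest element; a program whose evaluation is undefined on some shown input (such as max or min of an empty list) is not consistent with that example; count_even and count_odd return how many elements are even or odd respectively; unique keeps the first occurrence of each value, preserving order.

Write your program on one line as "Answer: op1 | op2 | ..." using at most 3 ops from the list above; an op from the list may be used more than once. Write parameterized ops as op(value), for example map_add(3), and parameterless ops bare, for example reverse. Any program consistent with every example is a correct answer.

sort_desc | filter_lt(9) | count_even

Check, running the answer program on each example:
  [38, -45, -24, -8, -16, 35, -38, 31] -> [38, 35, 31, -8, -16, -24, -38, -45] -> [-8, -16, -24, -38, -45] -> 4
  [34, -17, -36, 19, 11, -28, 30, -44, -43] -> [34, 30, 19, 11, -17, -28, -36, -43, -44] -> [-17, -28, -36, -43, -44] -> 3
  [-26, 33, 10, -16, 46, -26, -13, 16, -5, 3] -> [46, 33, 16, 10, 3, -5, -13, -16, -26, -26] -> [3, -5, -13, -16, -26, -26] -> 3
  [31, 31, 23, 30, -41, 27, 20, 31, -43, 39] -> [39, 31, 31, 31, 30, 27, 23, 20, -41, -43] -> [-41, -43] -> 0
  [-36, 41, -9, -26, 15] -> [41, 15, -9, -26, -36] -> [-9, -26, -36] -> 2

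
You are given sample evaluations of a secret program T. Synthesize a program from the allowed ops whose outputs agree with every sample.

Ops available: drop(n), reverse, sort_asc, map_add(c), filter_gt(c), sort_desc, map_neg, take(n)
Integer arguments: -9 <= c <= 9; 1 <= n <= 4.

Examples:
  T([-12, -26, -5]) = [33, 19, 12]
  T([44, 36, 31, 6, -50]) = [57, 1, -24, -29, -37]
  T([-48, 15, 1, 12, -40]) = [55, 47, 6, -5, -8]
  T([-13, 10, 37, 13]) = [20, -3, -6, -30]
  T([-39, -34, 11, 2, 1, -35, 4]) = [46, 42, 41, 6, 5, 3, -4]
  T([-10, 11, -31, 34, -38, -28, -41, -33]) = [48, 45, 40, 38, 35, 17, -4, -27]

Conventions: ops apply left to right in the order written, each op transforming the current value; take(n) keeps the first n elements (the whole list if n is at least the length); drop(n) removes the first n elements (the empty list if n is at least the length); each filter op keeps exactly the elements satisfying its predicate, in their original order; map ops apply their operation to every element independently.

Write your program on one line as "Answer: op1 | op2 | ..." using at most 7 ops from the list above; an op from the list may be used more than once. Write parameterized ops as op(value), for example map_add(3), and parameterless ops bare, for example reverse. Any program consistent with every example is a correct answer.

map_neg | map_add(-3) | map_add(1) | map_add(6) | map_add(3) | sort_desc

Check, running the answer program on each example:
  [-12, -26, -5] -> [12, 26, 5] -> [9, 23, 2] -> [10, 24, 3] -> [16, 30, 9] -> [19, 33, 12] -> [33, 19, 12]
  [44, 36, 31, 6, -50] -> [-44, -36, -31, -6, 50] -> [-47, -39, -34, -9, 47] -> [-46, -38, -33, -8, 48] -> [-40, -32, -27, -2, 54] -> [-37, -29, -24, 1, 57] -> [57, 1, -24, -29, -37]
  [-48, 15, 1, 12, -40] -> [48, -15, -1, -12, 40] -> [45, -18, -4, -15, 37] -> [46, -17, -3, -14, 38] -> [52, -11, 3, -8, 44] -> [55, -8, 6, -5, 47] -> [55, 47, 6, -5, -8]
  [-13, 10, 37, 13] -> [13, -10, -37, -13] -> [10, -13, -40, -16] -> [11, -12, -39, -15] -> [17, -6, -33, -9] -> [20, -3, -30, -6] -> [20, -3, -6, -30]
  [-39, -34, 11, 2, 1, -35, 4] -> [39, 34, -11, -2, -1, 35, -4] -> [36, 31, -14, -5, -4, 32, -7] -> [37, 32, -13, -4, -3, 33, -6] -> [43, 38, -7, 2, 3, 39, 0] -> [46, 41, -4, 5, 6, 42, 3] -> [46, 42, 41, 6, 5, 3, -4]
  [-10, 11, -31, 34, -38, -28, -41, -33] -> [10, -11, 31, -34, 38, 28, 41, 33] -> [7, -14, 28, -37, 35, 25, 38, 30] -> [8, -13, 29, -36, 36, 26, 39, 31] -> [14, -7, 35, -30, 42, 32, 45, 37] -> [17, -4, 38, -27, 45, 35, 48, 40] -> [48, 45, 40, 38, 35, 17, -4, -27]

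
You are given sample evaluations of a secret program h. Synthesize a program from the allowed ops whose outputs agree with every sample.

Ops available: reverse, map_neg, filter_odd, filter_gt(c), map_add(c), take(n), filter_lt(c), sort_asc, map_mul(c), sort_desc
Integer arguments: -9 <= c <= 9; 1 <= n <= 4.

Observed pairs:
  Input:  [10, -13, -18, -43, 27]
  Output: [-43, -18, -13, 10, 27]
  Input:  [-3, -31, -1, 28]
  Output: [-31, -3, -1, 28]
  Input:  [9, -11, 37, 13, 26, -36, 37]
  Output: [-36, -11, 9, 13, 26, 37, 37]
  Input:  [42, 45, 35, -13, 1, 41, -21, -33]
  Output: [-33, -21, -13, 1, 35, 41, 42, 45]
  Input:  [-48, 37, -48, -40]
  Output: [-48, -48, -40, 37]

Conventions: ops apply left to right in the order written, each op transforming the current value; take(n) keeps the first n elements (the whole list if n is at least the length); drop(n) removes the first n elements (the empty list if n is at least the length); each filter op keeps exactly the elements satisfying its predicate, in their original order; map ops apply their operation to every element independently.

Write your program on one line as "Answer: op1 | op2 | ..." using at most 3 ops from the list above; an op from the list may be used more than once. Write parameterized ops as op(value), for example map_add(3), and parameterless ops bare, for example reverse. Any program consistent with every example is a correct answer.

sort_desc | reverse

Check, running the answer program on each example:
  [10, -13, -18, -43, 27] -> [27, 10, -13, -18, -43] -> [-43, -18, -13, 10, 27]
  [-3, -31, -1, 28] -> [28, -1, -3, -31] -> [-31, -3, -1, 28]
  [9, -11, 37, 13, 26, -36, 37] -> [37, 37, 26, 13, 9, -11, -36] -> [-36, -11, 9, 13, 26, 37, 37]
  [42, 45, 35, -13, 1, 41, -21, -33] -> [45, 42, 41, 35, 1, -13, -21, -33] -> [-33, -21, -13, 1, 35, 41, 42, 45]
  [-48, 37, -48, -40] -> [37, -40, -48, -48] -> [-48, -48, -40, 37]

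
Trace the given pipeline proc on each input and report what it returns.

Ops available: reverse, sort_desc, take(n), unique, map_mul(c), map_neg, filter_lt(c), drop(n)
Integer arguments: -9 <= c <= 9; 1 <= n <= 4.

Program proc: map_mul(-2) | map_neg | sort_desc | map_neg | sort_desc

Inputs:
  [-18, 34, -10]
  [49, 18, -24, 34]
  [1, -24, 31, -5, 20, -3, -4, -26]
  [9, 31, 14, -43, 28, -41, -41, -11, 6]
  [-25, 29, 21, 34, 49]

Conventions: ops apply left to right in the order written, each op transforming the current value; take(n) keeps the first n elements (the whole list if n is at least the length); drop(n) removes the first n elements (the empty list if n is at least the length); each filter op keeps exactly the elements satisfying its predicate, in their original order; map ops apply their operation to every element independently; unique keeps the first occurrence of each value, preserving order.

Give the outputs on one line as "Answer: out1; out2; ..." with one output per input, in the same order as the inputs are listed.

Execution, op by op:
  [-18, 34, -10] -> [36, -68, 20] -> [-36, 68, -20] -> [68, -20, -36] -> [-68, 20, 36] -> [36, 20, -68]
  [49, 18, -24, 34] -> [-98, -36, 48, -68] -> [98, 36, -48, 68] -> [98, 68, 36, -48] -> [-98, -68, -36, 48] -> [48, -36, -68, -98]
  [1, -24, 31, -5, 20, -3, -4, -26] -> [-2, 48, -62, 10, -40, 6, 8, 52] -> [2, -48, 62, -10, 40, -6, -8, -52] -> [62, 40, 2, -6, -8, -10, -48, -52] -> [-62, -40, -2, 6, 8, 10, 48, 52] -> [52, 48, 10, 8, 6, -2, -40, -62]
  [9, 31, 14, -43, 28, -41, -41, -11, 6] -> [-18, -62, -28, 86, -56, 82, 82, 22, -12] -> [18, 62, 28, -86, 56, -82, -82, -22, 12] -> [62, 56, 28, 18, 12, -22, -82, -82, -86] -> [-62, -56, -28, -18, -12, 22, 82, 82, 86] -> [86, 82, 82, 22, -12, -18, -28, -56, -62]
  [-25, 29, 21, 34, 49] -> [50, -58, -42, -68, -98] -> [-50, 58, 42, 68, 98] -> [98, 68, 58, 42, -50] -> [-98, -68, -58, -42, 50] -> [50, -42, -58, -68, -98]

[36, 20, -68]; [48, -36, -68, -98]; [52, 48, 10, 8, 6, -2, -40, -62]; [86, 82, 82, 22, -12, -18, -28, -56, -62]; [50, -42, -58, -68, -98]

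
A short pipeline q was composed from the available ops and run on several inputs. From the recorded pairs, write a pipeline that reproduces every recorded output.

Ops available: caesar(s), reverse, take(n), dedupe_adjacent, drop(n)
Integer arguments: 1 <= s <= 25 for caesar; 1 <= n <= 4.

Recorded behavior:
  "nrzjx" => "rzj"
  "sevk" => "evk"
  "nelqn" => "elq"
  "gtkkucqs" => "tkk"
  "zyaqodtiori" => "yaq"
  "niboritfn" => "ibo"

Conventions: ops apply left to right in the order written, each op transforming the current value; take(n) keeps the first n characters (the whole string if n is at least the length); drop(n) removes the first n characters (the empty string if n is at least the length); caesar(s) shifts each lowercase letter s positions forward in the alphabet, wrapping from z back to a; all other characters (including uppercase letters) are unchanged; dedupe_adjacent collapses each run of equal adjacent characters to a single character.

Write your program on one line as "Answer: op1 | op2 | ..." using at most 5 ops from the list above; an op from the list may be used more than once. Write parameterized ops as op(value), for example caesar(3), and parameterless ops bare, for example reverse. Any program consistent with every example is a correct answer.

take(4) | reverse | take(3) | reverse

Check, running the answer program on each example:
  "nrzjx" -> "nrzj" -> "jzrn" -> "jzr" -> "rzj"
  "sevk" -> "sevk" -> "kves" -> "kve" -> "evk"
  "nelqn" -> "nelq" -> "qlen" -> "qle" -> "elq"
  "gtkkucqs" -> "gtkk" -> "kktg" -> "kkt" -> "tkk"
  "zyaqodtiori" -> "zyaq" -> "qayz" -> "qay" -> "yaq"
  "niboritfn" -> "nibo" -> "obin" -> "obi" -> "ibo"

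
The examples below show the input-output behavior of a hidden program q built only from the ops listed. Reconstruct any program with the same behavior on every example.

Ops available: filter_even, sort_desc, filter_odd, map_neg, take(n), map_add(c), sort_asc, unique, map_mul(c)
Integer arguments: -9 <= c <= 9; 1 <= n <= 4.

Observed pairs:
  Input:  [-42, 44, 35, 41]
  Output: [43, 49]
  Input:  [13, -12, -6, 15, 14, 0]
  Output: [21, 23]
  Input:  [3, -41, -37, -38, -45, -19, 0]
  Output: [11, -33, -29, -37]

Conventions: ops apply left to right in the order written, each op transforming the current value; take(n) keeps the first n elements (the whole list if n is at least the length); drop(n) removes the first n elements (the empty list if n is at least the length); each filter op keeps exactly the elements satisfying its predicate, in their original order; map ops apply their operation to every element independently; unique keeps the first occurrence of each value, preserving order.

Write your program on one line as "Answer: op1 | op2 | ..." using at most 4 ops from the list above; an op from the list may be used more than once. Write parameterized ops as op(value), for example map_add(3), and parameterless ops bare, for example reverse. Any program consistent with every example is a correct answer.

map_add(8) | filter_odd | take(4)

Check, running the answer program on each example:
  [-42, 44, 35, 41] -> [-34, 52, 43, 49] -> [43, 49] -> [43, 49]
  [13, -12, -6, 15, 14, 0] -> [21, -4, 2, 23, 22, 8] -> [21, 23] -> [21, 23]
  [3, -41, -37, -38, -45, -19, 0] -> [11, -33, -29, -30, -37, -11, 8] -> [11, -33, -29, -37, -11] -> [11, -33, -29, -37]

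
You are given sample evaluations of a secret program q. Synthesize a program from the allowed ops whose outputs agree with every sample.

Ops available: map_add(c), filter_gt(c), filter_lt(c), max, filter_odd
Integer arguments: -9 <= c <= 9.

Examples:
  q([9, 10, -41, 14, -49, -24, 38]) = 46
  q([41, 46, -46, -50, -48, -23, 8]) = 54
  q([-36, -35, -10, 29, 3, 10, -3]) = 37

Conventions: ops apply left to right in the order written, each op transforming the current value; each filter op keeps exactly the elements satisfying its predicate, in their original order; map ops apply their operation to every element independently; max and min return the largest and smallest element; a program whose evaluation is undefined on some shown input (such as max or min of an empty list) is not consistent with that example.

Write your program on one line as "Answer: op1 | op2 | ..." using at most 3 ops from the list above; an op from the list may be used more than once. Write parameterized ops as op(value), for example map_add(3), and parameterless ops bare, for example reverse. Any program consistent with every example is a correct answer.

map_add(8) | filter_gt(7) | max

Check, running the answer program on each example:
  [9, 10, -41, 14, -49, -24, 38] -> [17, 18, -33, 22, -41, -16, 46] -> [17, 18, 22, 46] -> 46
  [41, 46, -46, -50, -48, -23, 8] -> [49, 54, -38, -42, -40, -15, 16] -> [49, 54, 16] -> 54
  [-36, -35, -10, 29, 3, 10, -3] -> [-28, -27, -2, 37, 11, 18, 5] -> [37, 11, 18] -> 37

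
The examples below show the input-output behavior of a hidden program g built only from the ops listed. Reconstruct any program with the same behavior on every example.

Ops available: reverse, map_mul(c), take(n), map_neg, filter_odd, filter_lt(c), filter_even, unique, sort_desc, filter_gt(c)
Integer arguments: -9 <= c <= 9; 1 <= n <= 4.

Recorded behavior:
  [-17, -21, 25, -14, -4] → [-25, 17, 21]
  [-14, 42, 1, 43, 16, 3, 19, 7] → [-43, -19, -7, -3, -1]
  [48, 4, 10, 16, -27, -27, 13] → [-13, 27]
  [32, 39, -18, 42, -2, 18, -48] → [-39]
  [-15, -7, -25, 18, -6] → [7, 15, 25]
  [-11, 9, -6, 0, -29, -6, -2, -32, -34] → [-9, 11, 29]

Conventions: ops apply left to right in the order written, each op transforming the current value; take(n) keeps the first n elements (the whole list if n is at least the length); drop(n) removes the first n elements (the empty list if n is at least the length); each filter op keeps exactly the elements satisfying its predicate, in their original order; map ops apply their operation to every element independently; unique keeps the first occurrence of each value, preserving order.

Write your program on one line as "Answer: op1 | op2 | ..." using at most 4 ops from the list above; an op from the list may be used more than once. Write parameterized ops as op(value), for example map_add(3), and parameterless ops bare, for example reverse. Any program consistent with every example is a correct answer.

sort_desc | map_neg | filter_odd | unique

Check, running the answer program on each example:
  [-17, -21, 25, -14, -4] -> [25, -4, -14, -17, -21] -> [-25, 4, 14, 17, 21] -> [-25, 17, 21] -> [-25, 17, 21]
  [-14, 42, 1, 43, 16, 3, 19, 7] -> [43, 42, 19, 16, 7, 3, 1, -14] -> [-43, -42, -19, -16, -7, -3, -1, 14] -> [-43, -19, -7, -3, -1] -> [-43, -19, -7, -3, -1]
  [48, 4, 10, 16, -27, -27, 13] -> [48, 16, 13, 10, 4, -27, -27] -> [-48, -16, -13, -10, -4, 27, 27] -> [-13, 27, 27] -> [-13, 27]
  [32, 39, -18, 42, -2, 18, -48] -> [42, 39, 32, 18, -2, -18, -48] -> [-42, -39, -32, -18, 2, 18, 48] -> [-39] -> [-39]
  [-15, -7, -25, 18, -6] -> [18, -6, -7, -15, -25] -> [-18, 6, 7, 15, 25] -> [7, 15, 25] -> [7, 15, 25]
  [-11, 9, -6, 0, -29, -6, -2, -32, -34] -> [9, 0, -2, -6, -6, -11, -29, -32, -34] -> [-9, 0, 2, 6, 6, 11, 29, 32, 34] -> [-9, 11, 29] -> [-9, 11, 29]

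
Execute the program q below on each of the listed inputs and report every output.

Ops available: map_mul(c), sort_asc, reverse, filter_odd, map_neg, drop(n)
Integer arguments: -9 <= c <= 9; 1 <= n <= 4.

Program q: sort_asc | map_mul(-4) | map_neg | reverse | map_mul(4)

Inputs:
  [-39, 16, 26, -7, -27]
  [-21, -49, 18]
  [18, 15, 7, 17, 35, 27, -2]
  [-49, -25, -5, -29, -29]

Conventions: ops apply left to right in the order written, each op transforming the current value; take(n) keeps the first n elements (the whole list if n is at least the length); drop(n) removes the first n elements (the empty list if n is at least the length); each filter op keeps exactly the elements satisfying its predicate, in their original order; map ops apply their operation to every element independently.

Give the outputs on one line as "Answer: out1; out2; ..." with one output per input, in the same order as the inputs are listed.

[416, 256, -112, -432, -624]; [288, -336, -784]; [560, 432, 288, 272, 240, 112, -32]; [-80, -400, -464, -464, -784]

Execution, op by op:
  [-39, 16, 26, -7, -27] -> [-39, -27, -7, 16, 26] -> [156, 108, 28, -64, -104] -> [-156, -108, -28, 64, 104] -> [104, 64, -28, -108, -156] -> [416, 256, -112, -432, -624]
  [-21, -49, 18] -> [-49, -21, 18] -> [196, 84, -72] -> [-196, -84, 72] -> [72, -84, -196] -> [288, -336, -784]
  [18, 15, 7, 17, 35, 27, -2] -> [-2, 7, 15, 17, 18, 27, 35] -> [8, -28, -60, -68, -72, -108, -140] -> [-8, 28, 60, 68, 72, 108, 140] -> [140, 108, 72, 68, 60, 28, -8] -> [560, 432, 288, 272, 240, 112, -32]
  [-49, -25, -5, -29, -29] -> [-49, -29, -29, -25, -5] -> [196, 116, 116, 100, 20] -> [-196, -116, -116, -100, -20] -> [-20, -100, -116, -116, -196] -> [-80, -400, -464, -464, -784]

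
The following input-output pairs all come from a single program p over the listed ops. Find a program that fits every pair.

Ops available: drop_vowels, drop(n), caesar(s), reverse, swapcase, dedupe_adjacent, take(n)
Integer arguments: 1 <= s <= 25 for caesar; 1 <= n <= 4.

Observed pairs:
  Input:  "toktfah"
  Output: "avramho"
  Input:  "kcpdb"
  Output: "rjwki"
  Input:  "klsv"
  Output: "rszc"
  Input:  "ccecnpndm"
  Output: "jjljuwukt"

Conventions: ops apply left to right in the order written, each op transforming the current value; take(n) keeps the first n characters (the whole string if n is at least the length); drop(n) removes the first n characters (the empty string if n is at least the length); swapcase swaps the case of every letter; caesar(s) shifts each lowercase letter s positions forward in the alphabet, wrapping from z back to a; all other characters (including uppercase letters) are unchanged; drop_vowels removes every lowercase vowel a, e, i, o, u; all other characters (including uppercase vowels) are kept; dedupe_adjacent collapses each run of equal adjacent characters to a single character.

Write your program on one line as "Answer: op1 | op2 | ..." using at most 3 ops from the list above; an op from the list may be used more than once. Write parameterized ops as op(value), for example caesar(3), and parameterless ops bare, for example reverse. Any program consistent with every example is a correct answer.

reverse | caesar(7) | reverse

Check, running the answer program on each example:
  "toktfah" -> "haftkot" -> "ohmarva" -> "avramho"
  "kcpdb" -> "bdpck" -> "ikwjr" -> "rjwki"
  "klsv" -> "vslk" -> "czsr" -> "rszc"
  "ccecnpndm" -> "mdnpncecc" -> "tkuwujljj" -> "jjljuwukt"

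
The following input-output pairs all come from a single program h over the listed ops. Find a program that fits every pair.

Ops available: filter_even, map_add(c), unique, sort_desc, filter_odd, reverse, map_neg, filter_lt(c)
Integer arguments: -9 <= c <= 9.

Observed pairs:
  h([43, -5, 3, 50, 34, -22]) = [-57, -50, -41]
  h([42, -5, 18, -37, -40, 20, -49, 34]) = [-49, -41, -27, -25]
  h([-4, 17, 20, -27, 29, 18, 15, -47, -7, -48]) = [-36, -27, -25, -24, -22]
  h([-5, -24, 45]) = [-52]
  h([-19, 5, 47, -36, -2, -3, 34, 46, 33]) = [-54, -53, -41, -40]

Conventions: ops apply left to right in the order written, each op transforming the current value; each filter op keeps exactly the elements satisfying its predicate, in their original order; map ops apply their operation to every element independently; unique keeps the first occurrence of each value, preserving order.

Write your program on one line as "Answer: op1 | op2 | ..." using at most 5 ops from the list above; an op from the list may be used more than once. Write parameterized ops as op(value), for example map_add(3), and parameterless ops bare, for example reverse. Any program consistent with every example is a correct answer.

sort_desc | map_neg | map_add(-1) | filter_lt(-8) | map_add(-6)

Check, running the answer program on each example:
  [43, -5, 3, 50, 34, -22] -> [50, 43, 34, 3, -5, -22] -> [-50, -43, -34, -3, 5, 22] -> [-51, -44, -35, -4, 4, 21] -> [-51, -44, -35] -> [-57, -50, -41]
  [42, -5, 18, -37, -40, 20, -49, 34] -> [42, 34, 20, 18, -5, -37, -40, -49] -> [-42, -34, -20, -18, 5, 37, 40, 49] -> [-43, -35, -21, -19, 4, 36, 39, 48] -> [-43, -35, -21, -19] -> [-49, -41, -27, -25]
  [-4, 17, 20, -27, 29, 18, 15, -47, -7, -48] -> [29, 20, 18, 17, 15, -4, -7, -27, -47, -48] -> [-29, -20, -18, -17, -15, 4, 7, 27, 47, 48] -> [-30, -21, -19, -18, -16, 3, 6, 26, 46, 47] -> [-30, -21, -19, -18, -16] -> [-36, -27, -25, -24, -22]
  [-5, -24, 45] -> [45, -5, -24] -> [-45, 5, 24] -> [-46, 4, 23] -> [-46] -> [-52]
  [-19, 5, 47, -36, -2, -3, 34, 46, 33] -> [47, 46, 34, 33, 5, -2, -3, -19, -36] -> [-47, -46, -34, -33, -5, 2, 3, 19, 36] -> [-48, -47, -35, -34, -6, 1, 2, 18, 35] -> [-48, -47, -35, -34] -> [-54, -53, -41, -40]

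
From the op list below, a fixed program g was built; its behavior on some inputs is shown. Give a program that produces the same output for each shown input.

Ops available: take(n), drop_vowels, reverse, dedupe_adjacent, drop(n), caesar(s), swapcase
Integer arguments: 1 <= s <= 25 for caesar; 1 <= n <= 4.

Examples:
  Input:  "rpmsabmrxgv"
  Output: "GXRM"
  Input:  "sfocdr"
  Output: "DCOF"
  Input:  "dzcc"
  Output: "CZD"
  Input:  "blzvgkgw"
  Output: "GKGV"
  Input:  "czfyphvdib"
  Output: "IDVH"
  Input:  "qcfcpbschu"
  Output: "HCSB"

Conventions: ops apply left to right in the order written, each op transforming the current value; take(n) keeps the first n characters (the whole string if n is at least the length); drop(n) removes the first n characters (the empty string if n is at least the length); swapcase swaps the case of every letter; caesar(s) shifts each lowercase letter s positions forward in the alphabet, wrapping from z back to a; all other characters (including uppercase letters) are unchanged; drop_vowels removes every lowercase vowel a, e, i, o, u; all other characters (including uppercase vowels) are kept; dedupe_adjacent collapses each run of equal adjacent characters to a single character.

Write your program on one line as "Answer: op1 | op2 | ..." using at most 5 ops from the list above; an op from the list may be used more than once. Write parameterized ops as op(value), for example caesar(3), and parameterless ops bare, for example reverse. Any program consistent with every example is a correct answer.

swapcase | reverse | drop(1) | take(4)

Check, running the answer program on each example:
  "rpmsabmrxgv" -> "RPMSABMRXGV" -> "VGXRMBASMPR" -> "GXRMBASMPR" -> "GXRM"
  "sfocdr" -> "SFOCDR" -> "RDCOFS" -> "DCOFS" -> "DCOF"
  "dzcc" -> "DZCC" -> "CCZD" -> "CZD" -> "CZD"
  "blzvgkgw" -> "BLZVGKGW" -> "WGKGVZLB" -> "GKGVZLB" -> "GKGV"
  "czfyphvdib" -> "CZFYPHVDIB" -> "BIDVHPYFZC" -> "IDVHPYFZC" -> "IDVH"
  "qcfcpbschu" -> "QCFCPBSCHU" -> "UHCSBPCFCQ" -> "HCSBPCFCQ" -> "HCSB"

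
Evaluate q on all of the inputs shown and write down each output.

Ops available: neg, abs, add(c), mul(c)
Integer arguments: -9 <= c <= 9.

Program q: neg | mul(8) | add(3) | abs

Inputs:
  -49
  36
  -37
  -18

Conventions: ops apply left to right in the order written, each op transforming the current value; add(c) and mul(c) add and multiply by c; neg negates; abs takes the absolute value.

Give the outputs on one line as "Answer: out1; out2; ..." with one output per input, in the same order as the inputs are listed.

395; 285; 299; 147

Execution, op by op:
  -49 -> 49 -> 392 -> 395 -> 395
  36 -> -36 -> -288 -> -285 -> 285
  -37 -> 37 -> 296 -> 299 -> 299
  -18 -> 18 -> 144 -> 147 -> 147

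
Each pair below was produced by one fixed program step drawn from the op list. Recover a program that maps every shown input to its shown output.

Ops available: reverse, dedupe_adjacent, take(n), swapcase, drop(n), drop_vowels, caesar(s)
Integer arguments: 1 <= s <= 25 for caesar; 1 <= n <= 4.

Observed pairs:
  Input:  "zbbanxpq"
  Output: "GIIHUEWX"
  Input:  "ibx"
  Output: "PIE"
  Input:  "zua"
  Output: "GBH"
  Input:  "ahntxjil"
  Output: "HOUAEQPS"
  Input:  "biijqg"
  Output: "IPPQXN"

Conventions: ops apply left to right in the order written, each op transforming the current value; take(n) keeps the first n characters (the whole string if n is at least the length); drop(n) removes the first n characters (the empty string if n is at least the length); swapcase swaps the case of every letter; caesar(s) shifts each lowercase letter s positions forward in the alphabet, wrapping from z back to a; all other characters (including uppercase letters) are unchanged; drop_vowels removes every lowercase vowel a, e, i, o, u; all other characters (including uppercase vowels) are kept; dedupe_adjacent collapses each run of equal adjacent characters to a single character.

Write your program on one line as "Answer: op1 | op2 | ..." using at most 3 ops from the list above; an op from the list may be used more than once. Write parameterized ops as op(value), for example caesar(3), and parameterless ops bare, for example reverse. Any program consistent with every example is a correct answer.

caesar(19) | caesar(14) | swapcase

Check, running the answer program on each example:
  "zbbanxpq" -> "suutgqij" -> "giihuewx" -> "GIIHUEWX"
  "ibx" -> "buq" -> "pie" -> "PIE"
  "zua" -> "snt" -> "gbh" -> "GBH"
  "ahntxjil" -> "tagmqcbe" -> "houaeqps" -> "HOUAEQPS"
  "biijqg" -> "ubbcjz" -> "ippqxn" -> "IPPQXN"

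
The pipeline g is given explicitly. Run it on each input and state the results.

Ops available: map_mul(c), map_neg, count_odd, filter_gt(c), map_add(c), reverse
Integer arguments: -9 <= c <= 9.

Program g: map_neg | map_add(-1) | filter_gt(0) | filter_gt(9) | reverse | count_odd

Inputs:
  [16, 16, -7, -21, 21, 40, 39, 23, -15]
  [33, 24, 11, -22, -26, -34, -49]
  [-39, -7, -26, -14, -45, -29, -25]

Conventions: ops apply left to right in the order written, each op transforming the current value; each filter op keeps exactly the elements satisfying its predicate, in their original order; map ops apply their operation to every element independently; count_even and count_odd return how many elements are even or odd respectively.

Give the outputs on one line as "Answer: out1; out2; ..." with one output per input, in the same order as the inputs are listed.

0; 3; 2

Execution, op by op:
  [16, 16, -7, -21, 21, 40, 39, 23, -15] -> [-16, -16, 7, 21, -21, -40, -39, -23, 15] -> [-17, -17, 6, 20, -22, -41, -40, -24, 14] -> [6, 20, 14] -> [20, 14] -> [14, 20] -> 0
  [33, 24, 11, -22, -26, -34, -49] -> [-33, -24, -11, 22, 26, 34, 49] -> [-34, -25, -12, 21, 25, 33, 48] -> [21, 25, 33, 48] -> [21, 25, 33, 48] -> [48, 33, 25, 21] -> 3
  [-39, -7, -26, -14, -45, -29, -25] -> [39, 7, 26, 14, 45, 29, 25] -> [38, 6, 25, 13, 44, 28, 24] -> [38, 6, 25, 13, 44, 28, 24] -> [38, 25, 13, 44, 28, 24] -> [24, 28, 44, 13, 25, 38] -> 2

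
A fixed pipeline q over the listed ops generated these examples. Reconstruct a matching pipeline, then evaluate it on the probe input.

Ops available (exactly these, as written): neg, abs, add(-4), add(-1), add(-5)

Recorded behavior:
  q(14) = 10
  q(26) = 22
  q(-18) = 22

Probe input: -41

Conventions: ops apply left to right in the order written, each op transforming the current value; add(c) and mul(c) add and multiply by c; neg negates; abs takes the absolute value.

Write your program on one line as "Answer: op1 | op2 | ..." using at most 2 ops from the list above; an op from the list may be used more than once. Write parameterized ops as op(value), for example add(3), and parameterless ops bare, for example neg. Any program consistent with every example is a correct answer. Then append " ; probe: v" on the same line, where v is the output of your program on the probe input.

add(-4) | abs ; probe: 45

Check, running the answer program on each example:
  14 -> 10 -> 10
  26 -> 22 -> 22
  -18 -> -22 -> 22
  probe: -41 -> -45 -> 45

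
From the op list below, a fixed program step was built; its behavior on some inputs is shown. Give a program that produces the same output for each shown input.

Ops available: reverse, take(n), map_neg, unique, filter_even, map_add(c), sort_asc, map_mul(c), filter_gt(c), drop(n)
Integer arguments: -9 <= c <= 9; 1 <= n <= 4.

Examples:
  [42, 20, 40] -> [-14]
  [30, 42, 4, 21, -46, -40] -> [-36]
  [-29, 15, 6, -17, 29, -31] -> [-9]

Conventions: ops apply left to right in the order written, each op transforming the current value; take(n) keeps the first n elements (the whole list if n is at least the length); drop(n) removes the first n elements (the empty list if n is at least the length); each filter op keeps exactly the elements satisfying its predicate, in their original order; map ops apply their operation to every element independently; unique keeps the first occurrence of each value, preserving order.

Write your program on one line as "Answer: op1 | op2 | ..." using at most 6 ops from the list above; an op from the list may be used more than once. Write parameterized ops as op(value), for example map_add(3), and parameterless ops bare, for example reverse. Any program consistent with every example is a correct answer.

map_add(-2) | take(2) | drop(1) | map_add(-4) | map_neg

Check, running the answer program on each example:
  [42, 20, 40] -> [40, 18, 38] -> [40, 18] -> [18] -> [14] -> [-14]
  [30, 42, 4, 21, -46, -40] -> [28, 40, 2, 19, -48, -42] -> [28, 40] -> [40] -> [36] -> [-36]
  [-29, 15, 6, -17, 29, -31] -> [-31, 13, 4, -19, 27, -33] -> [-31, 13] -> [13] -> [9] -> [-9]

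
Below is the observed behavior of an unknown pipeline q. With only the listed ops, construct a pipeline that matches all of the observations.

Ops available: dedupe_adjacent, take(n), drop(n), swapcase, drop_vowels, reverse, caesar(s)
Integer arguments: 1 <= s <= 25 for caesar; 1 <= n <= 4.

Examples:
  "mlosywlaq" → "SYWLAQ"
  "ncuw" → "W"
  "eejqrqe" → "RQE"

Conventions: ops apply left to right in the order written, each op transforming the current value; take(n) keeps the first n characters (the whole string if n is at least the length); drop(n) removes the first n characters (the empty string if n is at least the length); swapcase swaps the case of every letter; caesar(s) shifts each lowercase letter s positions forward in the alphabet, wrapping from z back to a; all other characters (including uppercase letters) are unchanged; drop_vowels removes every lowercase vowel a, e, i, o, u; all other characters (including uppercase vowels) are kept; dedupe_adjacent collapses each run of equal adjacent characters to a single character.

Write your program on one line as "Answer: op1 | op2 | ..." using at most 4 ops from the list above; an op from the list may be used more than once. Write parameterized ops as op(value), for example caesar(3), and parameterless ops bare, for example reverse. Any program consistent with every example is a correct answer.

swapcase | dedupe_adjacent | drop(3)

Check, running the answer program on each example:
  "mlosywlaq" -> "MLOSYWLAQ" -> "MLOSYWLAQ" -> "SYWLAQ"
  "ncuw" -> "NCUW" -> "NCUW" -> "W"
  "eejqrqe" -> "EEJQRQE" -> "EJQRQE" -> "RQE"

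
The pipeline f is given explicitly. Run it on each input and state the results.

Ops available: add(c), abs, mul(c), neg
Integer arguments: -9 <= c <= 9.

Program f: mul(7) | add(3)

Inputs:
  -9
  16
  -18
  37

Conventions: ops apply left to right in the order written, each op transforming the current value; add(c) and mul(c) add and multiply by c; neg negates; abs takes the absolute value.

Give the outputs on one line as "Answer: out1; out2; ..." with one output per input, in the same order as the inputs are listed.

Execution, op by op:
  -9 -> -63 -> -60
  16 -> 112 -> 115
  -18 -> -126 -> -123
  37 -> 259 -> 262

-60; 115; -123; 262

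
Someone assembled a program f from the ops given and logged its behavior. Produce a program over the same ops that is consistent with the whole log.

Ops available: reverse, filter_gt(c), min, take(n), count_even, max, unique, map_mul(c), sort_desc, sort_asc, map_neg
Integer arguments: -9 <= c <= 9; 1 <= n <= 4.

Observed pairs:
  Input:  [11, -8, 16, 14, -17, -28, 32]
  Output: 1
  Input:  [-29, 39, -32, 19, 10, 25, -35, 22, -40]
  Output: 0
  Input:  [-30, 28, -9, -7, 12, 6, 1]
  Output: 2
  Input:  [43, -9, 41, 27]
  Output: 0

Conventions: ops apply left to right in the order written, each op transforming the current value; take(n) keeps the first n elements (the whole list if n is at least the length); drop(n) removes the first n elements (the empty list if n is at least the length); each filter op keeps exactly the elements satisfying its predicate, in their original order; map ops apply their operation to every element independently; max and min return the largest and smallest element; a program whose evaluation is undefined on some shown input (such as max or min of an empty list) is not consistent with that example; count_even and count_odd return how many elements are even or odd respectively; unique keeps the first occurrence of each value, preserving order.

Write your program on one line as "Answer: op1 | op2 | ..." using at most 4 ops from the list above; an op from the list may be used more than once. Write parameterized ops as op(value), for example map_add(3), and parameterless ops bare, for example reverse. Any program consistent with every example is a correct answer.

take(2) | sort_desc | count_even

Check, running the answer program on each example:
  [11, -8, 16, 14, -17, -28, 32] -> [11, -8] -> [11, -8] -> 1
  [-29, 39, -32, 19, 10, 25, -35, 22, -40] -> [-29, 39] -> [39, -29] -> 0
  [-30, 28, -9, -7, 12, 6, 1] -> [-30, 28] -> [28, -30] -> 2
  [43, -9, 41, 27] -> [43, -9] -> [43, -9] -> 0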